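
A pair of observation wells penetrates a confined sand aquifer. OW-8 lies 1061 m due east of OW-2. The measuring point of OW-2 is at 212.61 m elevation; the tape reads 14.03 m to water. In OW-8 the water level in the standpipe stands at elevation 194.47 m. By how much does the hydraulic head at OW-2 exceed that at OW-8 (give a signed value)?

Δh ≈ 4.11 m

Total head at OW-2: h = 212.61 − 14.03 = 198.58 m.
Total head at OW-8: h = 194.47 m (water level in the piezometer is the total head).
Head difference: h(OW-2) − h(OW-8) = 198.58 − 194.47 = 4.11 m.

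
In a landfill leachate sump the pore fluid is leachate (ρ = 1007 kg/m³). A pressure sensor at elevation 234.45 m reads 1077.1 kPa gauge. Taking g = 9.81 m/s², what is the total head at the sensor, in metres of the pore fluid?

h ≈ 343.48 m

ψ = P/(ρg) = 1077.1×1000 / (1007 × 9.81) = 109.03 m.
h = z + ψ = 234.45 + 109.03 = 343.48 m.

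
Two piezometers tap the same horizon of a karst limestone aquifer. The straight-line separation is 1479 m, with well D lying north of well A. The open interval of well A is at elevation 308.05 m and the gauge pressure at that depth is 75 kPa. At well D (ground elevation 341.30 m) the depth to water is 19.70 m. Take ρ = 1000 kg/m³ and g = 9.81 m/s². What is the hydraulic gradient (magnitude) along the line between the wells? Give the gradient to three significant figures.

Pressure head at well A: ψ = P/(ρg) = 75×1000 / (1000 × 9.81) = 7.65 m.
Total head at well A: h = z + ψ = 308.05 + 7.65 = 315.70 m.
Total head at well D: h = 341.30 − 19.70 = 321.60 m.
Head difference: h(well A) − h(well D) = 315.70 − 321.60 = -5.90 m.
Hydraulic gradient: i = |Δh| / L = 5.90 / 1479 = 0.00399.

i ≈ 0.00399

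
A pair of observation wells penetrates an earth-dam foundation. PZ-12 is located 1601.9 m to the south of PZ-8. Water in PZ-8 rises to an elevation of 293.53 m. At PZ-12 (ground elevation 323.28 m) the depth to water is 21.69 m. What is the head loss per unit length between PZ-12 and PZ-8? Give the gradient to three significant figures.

Total head at PZ-8: h = 293.53 m (water level in the piezometer is the total head).
Total head at PZ-12: h = 323.28 − 21.69 = 301.59 m.
Head difference: h(PZ-8) − h(PZ-12) = 293.53 − 301.59 = -8.06 m.
Hydraulic gradient: i = |Δh| / L = 8.06 / 1601.9 = 0.00503.

i ≈ 0.00503 m/m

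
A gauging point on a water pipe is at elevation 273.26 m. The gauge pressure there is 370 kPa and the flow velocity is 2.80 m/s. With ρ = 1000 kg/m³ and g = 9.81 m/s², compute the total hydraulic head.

Pressure head ψ = P/(ρg) = 370×1000 / (1000 × 9.81) = 37.72 m.
Velocity head = v²/(2g) = 2.80² / (2 × 9.81) = 0.400 m.
h = z + ψ + v²/(2g) = 273.26 + 37.72 + 0.400 = 311.38 m.

h ≈ 311.38 m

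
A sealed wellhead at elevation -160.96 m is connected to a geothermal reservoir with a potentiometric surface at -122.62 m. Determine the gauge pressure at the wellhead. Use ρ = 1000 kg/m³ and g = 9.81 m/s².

Head above the cap: Δh = -122.62 − (-160.96) = 38.34 m.
P = ρgΔh = 1000 × 9.81 × 38.34 = 376115 Pa ≈ 376 kPa.

P ≈ 376 kPa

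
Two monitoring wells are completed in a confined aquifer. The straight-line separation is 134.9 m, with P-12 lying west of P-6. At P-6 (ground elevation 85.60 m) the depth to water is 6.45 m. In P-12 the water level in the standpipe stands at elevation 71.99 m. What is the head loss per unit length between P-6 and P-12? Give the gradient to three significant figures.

Total head at P-6: h = 85.60 − 6.45 = 79.15 m.
Total head at P-12: h = 71.99 m (water level in the piezometer is the total head).
Head difference: h(P-6) − h(P-12) = 79.15 − 71.99 = 7.16 m.
Hydraulic gradient: i = |Δh| / L = 7.16 / 134.9 = 0.0531.

i ≈ 0.0531 m/m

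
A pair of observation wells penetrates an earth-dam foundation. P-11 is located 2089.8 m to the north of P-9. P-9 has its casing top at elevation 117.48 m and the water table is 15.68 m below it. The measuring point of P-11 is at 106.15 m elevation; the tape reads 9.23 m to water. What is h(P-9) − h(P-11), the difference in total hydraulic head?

Total head at P-9: h = 117.48 − 15.68 = 101.80 m.
Total head at P-11: h = 106.15 − 9.23 = 96.92 m.
Head difference: h(P-9) − h(P-11) = 101.80 − 96.92 = 4.88 m.

Δh ≈ 4.88 m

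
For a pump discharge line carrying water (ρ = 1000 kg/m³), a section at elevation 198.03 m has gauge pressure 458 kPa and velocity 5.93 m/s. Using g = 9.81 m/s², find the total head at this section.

h ≈ 246.51 m

Pressure head ψ = P/(ρg) = 458×1000 / (1000 × 9.81) = 46.69 m.
Velocity head = v²/(2g) = 5.93² / (2 × 9.81) = 1.792 m.
h = z + ψ + v²/(2g) = 198.03 + 46.69 + 1.792 = 246.51 m.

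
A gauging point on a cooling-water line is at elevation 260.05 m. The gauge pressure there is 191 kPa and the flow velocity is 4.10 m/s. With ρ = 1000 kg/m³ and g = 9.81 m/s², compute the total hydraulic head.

h ≈ 280.38 m

Pressure head ψ = P/(ρg) = 191×1000 / (1000 × 9.81) = 19.47 m.
Velocity head = v²/(2g) = 4.10² / (2 × 9.81) = 0.857 m.
h = z + ψ + v²/(2g) = 260.05 + 19.47 + 0.857 = 280.38 m.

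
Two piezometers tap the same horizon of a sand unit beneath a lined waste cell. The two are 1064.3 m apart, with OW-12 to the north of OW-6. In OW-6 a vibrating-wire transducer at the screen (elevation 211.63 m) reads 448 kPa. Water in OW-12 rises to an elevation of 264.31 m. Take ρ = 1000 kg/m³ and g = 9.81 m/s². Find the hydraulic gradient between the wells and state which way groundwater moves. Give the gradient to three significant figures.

i ≈ 0.00659; groundwater flows toward the south

Pressure head at OW-6: ψ = P/(ρg) = 448×1000 / (1000 × 9.81) = 45.67 m.
Total head at OW-6: h = z + ψ = 211.63 + 45.67 = 257.30 m.
Total head at OW-12: h = 264.31 m (water level in the piezometer is the total head).
Head difference: h(OW-6) − h(OW-12) = 257.30 − 264.31 = -7.01 m.
Hydraulic gradient: i = |Δh| / L = 7.01 / 1064.3 = 0.00659.
Flow is from higher to lower head: from OW-12 toward OW-6, i.e. toward the south.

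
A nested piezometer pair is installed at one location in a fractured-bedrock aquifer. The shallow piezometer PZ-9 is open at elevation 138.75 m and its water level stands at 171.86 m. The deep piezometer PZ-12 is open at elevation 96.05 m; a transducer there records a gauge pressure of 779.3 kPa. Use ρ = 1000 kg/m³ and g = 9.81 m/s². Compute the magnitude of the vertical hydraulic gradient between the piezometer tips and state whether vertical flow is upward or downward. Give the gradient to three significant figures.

|i_v| ≈ 0.0850; vertical flow is upward

Total head at PZ-9: h = 171.86 m (water level in the standpipe).
Pressure head at PZ-12: ψ = P/(ρg) = 779.3×1000 / (1000 × 9.81) = 79.44 m.
Total head at PZ-12: h = z + ψ = 96.05 + 79.44 = 175.49 m.
Δh = h(PZ-9) − h(PZ-12) = 171.86 − 175.49 = -3.63 m.
Vertical separation Δz = 138.75 − 96.05 = 42.70 m.
|i_v| = |Δh| / Δz = 3.63 / 42.70 = 0.0850.
Head is higher in the deep piezometer, so vertical flow is upward (discharge condition).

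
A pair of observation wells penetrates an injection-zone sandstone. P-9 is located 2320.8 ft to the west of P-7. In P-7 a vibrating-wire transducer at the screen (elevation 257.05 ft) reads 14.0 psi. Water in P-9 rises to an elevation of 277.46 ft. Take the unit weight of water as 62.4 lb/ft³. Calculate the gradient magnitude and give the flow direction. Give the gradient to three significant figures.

Pressure head at P-7: ψ = 144·P/γ = 144 × 14.0 / 62.4 = 32.31 ft.
Total head at P-7: h = z + ψ = 257.05 + 32.31 = 289.36 ft.
Total head at P-9: h = 277.46 ft (water level in the piezometer is the total head).
Head difference: h(P-7) − h(P-9) = 289.36 − 277.46 = 11.90 ft.
Hydraulic gradient: i = |Δh| / L = 11.90 / 2320.8 = 0.00513.
Flow is from higher to lower head: from P-7 toward P-9, i.e. toward the west.

i ≈ 0.00513; groundwater flows toward the west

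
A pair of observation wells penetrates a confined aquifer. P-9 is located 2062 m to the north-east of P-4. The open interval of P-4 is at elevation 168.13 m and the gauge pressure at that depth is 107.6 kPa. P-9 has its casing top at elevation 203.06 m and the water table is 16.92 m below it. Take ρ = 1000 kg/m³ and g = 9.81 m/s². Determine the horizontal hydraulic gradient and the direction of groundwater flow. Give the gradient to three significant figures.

i ≈ 0.00341; groundwater flows toward the south-west

Pressure head at P-4: ψ = P/(ρg) = 107.6×1000 / (1000 × 9.81) = 10.97 m.
Total head at P-4: h = z + ψ = 168.13 + 10.97 = 179.10 m.
Total head at P-9: h = 203.06 − 16.92 = 186.14 m.
Head difference: h(P-4) − h(P-9) = 179.10 − 186.14 = -7.04 m.
Hydraulic gradient: i = |Δh| / L = 7.04 / 2062 = 0.00341.
Flow is from higher to lower head: from P-9 toward P-4, i.e. toward the south-west.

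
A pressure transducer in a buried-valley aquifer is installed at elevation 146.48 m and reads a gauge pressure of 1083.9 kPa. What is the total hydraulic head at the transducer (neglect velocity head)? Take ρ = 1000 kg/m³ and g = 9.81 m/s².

ψ = P/(ρg) = 1083.9×1000 / (1000 × 9.81) = 110.49 m.
h = z + ψ = 146.48 + 110.49 = 256.97 m.

h ≈ 256.97 m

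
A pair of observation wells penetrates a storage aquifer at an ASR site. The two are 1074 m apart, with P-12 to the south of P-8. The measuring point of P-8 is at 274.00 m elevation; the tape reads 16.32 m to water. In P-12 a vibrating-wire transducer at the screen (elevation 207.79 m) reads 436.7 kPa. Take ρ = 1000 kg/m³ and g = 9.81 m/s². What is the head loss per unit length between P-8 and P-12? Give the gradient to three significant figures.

Total head at P-8: h = 274.00 − 16.32 = 257.68 m.
Pressure head at P-12: ψ = P/(ρg) = 436.7×1000 / (1000 × 9.81) = 44.52 m.
Total head at P-12: h = z + ψ = 207.79 + 44.52 = 252.31 m.
Head difference: h(P-8) − h(P-12) = 257.68 − 252.31 = 5.37 m.
Hydraulic gradient: i = |Δh| / L = 5.37 / 1074 = 0.00500.

i ≈ 0.00500 m/m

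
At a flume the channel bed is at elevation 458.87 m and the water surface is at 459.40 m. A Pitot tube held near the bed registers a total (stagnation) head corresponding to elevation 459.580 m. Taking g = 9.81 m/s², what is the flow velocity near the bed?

Near the bed, under hydrostatic conditions, the piezometric head (z + ψ) equals the free-surface elevation, 459.40 m.
Velocity head = total − piezometric = 459.580 − 459.40 = 0.180 m.
v = √(2g·h_v) = √(2 × 9.81 × 0.180) = 1.88 m/s.

v ≈ 1.88 m/s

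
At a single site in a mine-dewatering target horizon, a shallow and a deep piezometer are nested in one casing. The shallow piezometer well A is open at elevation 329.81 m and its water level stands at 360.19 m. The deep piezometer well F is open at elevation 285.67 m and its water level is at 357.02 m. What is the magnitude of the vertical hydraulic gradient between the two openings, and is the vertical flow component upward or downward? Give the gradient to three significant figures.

|i_v| ≈ 0.0718; vertical flow is downward

Total head at well A: h = 360.19 m (water level in the standpipe).
Total head at well F: h = 357.02 m.
Δh = h(well A) − h(well F) = 360.19 − 357.02 = 3.17 m.
Vertical separation Δz = 329.81 − 285.67 = 44.14 m.
|i_v| = |Δh| / Δz = 3.17 / 44.14 = 0.0718.
Head is higher in the shallow piezometer, so vertical flow is downward (recharge condition).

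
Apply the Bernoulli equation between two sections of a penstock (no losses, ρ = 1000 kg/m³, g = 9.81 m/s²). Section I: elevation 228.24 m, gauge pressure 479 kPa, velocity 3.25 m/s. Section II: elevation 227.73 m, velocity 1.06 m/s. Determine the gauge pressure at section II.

Pressure head at I: ψ₁ = P₁/(ρg) = 479×1000 / (1000 × 9.81) = 48.83 m.
Velocity heads: v₁²/2g = 3.25²/19.62 = 0.538 m; v₂²/2g = 1.06²/19.62 = 0.057 m.
Total head H = z₁ + ψ₁ + v₁²/2g = 228.24 + 48.83 + 0.538 = 277.61 m.
ψ₂ = H − z₂ − v₂²/2g = 277.61 − 227.73 − 0.057 = 49.82 m.
P₂ = ρgψ₂ = 1000 × 9.81 × 49.82 ≈ 489 kPa.

P₂ ≈ 489 kPa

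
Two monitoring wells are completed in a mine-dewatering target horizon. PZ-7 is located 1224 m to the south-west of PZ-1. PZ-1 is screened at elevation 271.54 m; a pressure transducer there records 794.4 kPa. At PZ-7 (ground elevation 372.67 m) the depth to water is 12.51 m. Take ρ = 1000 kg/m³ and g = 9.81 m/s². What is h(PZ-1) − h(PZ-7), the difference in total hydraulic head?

Δh ≈ -7.64 m

Pressure head at PZ-1: ψ = P/(ρg) = 794.4×1000 / (1000 × 9.81) = 80.98 m.
Total head at PZ-1: h = z + ψ = 271.54 + 80.98 = 352.52 m.
Total head at PZ-7: h = 372.67 − 12.51 = 360.16 m.
Head difference: h(PZ-1) − h(PZ-7) = 352.52 − 360.16 = -7.64 m.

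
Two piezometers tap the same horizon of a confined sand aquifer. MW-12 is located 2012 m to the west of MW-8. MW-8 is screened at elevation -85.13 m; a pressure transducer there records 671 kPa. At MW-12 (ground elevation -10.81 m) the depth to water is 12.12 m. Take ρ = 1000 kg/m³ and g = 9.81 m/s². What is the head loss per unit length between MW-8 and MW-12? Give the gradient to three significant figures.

i ≈ 0.00308 m/m

Pressure head at MW-8: ψ = P/(ρg) = 671×1000 / (1000 × 9.81) = 68.40 m.
Total head at MW-8: h = z + ψ = -85.13 + 68.40 = -16.73 m.
Total head at MW-12: h = -10.81 − 12.12 = -22.93 m.
Head difference: h(MW-8) − h(MW-12) = -16.73 − (-22.93) = 6.20 m.
Hydraulic gradient: i = |Δh| / L = 6.20 / 2012 = 0.00308.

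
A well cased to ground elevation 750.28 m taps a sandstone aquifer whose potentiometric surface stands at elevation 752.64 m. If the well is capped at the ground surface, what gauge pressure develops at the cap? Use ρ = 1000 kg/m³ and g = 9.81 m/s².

Head above the cap: Δh = 752.64 − 750.28 = 2.36 m.
P = ρgΔh = 1000 × 9.81 × 2.36 = 23152 Pa ≈ 23.2 kPa.

P ≈ 23.2 kPa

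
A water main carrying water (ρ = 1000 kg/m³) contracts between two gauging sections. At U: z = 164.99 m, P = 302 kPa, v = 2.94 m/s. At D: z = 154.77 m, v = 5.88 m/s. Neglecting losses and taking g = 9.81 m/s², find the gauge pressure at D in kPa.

P₂ ≈ 389 kPa

Pressure head at U: ψ₁ = P₁/(ρg) = 302×1000 / (1000 × 9.81) = 30.78 m.
Velocity heads: v₁²/2g = 2.94²/19.62 = 0.441 m; v₂²/2g = 5.88²/19.62 = 1.762 m.
Total head H = z₁ + ψ₁ + v₁²/2g = 164.99 + 30.78 + 0.441 = 196.21 m.
ψ₂ = H − z₂ − v₂²/2g = 196.21 − 154.77 − 1.762 = 39.68 m.
P₂ = ρgψ₂ = 1000 × 9.81 × 39.68 ≈ 389 kPa.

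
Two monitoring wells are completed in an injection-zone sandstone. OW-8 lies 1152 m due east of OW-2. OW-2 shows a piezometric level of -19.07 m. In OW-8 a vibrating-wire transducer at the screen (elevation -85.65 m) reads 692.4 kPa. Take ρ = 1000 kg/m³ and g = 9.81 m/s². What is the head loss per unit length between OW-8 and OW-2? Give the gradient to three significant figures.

i ≈ 0.00347 m/m

Total head at OW-2: h = -19.07 m (water level in the piezometer is the total head).
Pressure head at OW-8: ψ = P/(ρg) = 692.4×1000 / (1000 × 9.81) = 70.58 m.
Total head at OW-8: h = z + ψ = -85.65 + 70.58 = -15.07 m.
Head difference: h(OW-2) − h(OW-8) = -19.07 − (-15.07) = -4.00 m.
Hydraulic gradient: i = |Δh| / L = 4.00 / 1152 = 0.00347.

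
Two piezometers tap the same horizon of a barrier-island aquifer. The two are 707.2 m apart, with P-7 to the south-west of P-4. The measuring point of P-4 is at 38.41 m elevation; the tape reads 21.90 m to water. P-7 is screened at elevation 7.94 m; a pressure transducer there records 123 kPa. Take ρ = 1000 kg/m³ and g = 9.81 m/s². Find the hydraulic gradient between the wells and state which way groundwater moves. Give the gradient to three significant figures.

i ≈ 0.00561; groundwater flows toward the north-east

Total head at P-4: h = 38.41 − 21.90 = 16.51 m.
Pressure head at P-7: ψ = P/(ρg) = 123×1000 / (1000 × 9.81) = 12.54 m.
Total head at P-7: h = z + ψ = 7.94 + 12.54 = 20.48 m.
Head difference: h(P-4) − h(P-7) = 16.51 − 20.48 = -3.97 m.
Hydraulic gradient: i = |Δh| / L = 3.97 / 707.2 = 0.00561.
Flow is from higher to lower head: from P-7 toward P-4, i.e. toward the north-east.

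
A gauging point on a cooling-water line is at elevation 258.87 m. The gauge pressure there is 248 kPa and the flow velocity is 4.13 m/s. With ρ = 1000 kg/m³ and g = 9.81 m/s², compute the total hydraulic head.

h ≈ 285.02 m

Pressure head ψ = P/(ρg) = 248×1000 / (1000 × 9.81) = 25.28 m.
Velocity head = v²/(2g) = 4.13² / (2 × 9.81) = 0.869 m.
h = z + ψ + v²/(2g) = 258.87 + 25.28 + 0.869 = 285.02 m.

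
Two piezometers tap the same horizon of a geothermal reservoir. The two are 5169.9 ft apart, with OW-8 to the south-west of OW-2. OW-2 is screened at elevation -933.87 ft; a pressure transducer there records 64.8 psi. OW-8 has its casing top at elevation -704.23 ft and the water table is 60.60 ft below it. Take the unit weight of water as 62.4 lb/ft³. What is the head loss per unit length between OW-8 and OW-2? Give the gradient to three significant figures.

Pressure head at OW-2: ψ = 144·P/γ = 144 × 64.8 / 62.4 = 149.54 ft.
Total head at OW-2: h = z + ψ = -933.87 + 149.54 = -784.33 ft.
Total head at OW-8: h = -704.23 − 60.60 = -764.83 ft.
Head difference: h(OW-2) − h(OW-8) = -784.33 − (-764.83) = -19.50 ft.
Hydraulic gradient: i = |Δh| / L = 19.50 / 5169.9 = 0.00377.

i ≈ 0.00377 ft/ft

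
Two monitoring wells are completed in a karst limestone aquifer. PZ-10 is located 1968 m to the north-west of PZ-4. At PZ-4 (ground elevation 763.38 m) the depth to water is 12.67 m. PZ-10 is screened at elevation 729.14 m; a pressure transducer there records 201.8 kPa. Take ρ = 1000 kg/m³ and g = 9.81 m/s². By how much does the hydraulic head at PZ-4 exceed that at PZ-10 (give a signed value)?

Total head at PZ-4: h = 763.38 − 12.67 = 750.71 m.
Pressure head at PZ-10: ψ = P/(ρg) = 201.8×1000 / (1000 × 9.81) = 20.57 m.
Total head at PZ-10: h = z + ψ = 729.14 + 20.57 = 749.71 m.
Head difference: h(PZ-4) − h(PZ-10) = 750.71 − 749.71 = 1.00 m.

Δh ≈ 1.00 m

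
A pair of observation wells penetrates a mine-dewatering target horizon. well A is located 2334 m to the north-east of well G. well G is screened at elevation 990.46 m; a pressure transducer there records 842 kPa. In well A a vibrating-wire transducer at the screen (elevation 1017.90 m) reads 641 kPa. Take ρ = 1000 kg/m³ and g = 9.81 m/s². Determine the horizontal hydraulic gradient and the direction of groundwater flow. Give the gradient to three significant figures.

Pressure head at well G: ψ = P/(ρg) = 842×1000 / (1000 × 9.81) = 85.83 m.
Total head at well G: h = z + ψ = 990.46 + 85.83 = 1076.29 m.
Pressure head at well A: ψ = P/(ρg) = 641×1000 / (1000 × 9.81) = 65.34 m.
Total head at well A: h = z + ψ = 1017.90 + 65.34 = 1083.24 m.
Head difference: h(well G) − h(well A) = 1076.29 − 1083.24 = -6.95 m.
Hydraulic gradient: i = |Δh| / L = 6.95 / 2334 = 0.00298.
Flow is from higher to lower head: from well A toward well G, i.e. toward the south-west.

i ≈ 0.00298; groundwater flows toward the south-west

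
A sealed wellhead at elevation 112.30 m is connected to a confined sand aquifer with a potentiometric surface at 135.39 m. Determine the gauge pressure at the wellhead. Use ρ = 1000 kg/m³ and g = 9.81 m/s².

Head above the cap: Δh = 135.39 − 112.30 = 23.09 m.
P = ρgΔh = 1000 × 9.81 × 23.09 = 226513 Pa ≈ 227 kPa.

P ≈ 227 kPa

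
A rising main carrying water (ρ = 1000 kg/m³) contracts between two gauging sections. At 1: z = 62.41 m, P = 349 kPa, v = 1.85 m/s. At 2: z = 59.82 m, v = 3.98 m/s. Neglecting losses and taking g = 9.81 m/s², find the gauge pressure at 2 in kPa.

Pressure head at 1: ψ₁ = P₁/(ρg) = 349×1000 / (1000 × 9.81) = 35.58 m.
Velocity heads: v₁²/2g = 1.85²/19.62 = 0.174 m; v₂²/2g = 3.98²/19.62 = 0.807 m.
Total head H = z₁ + ψ₁ + v₁²/2g = 62.41 + 35.58 + 0.174 = 98.16 m.
ψ₂ = H − z₂ − v₂²/2g = 98.16 − 59.82 − 0.807 = 37.53 m.
P₂ = ρgψ₂ = 1000 × 9.81 × 37.53 ≈ 368 kPa.

P₂ ≈ 368 kPa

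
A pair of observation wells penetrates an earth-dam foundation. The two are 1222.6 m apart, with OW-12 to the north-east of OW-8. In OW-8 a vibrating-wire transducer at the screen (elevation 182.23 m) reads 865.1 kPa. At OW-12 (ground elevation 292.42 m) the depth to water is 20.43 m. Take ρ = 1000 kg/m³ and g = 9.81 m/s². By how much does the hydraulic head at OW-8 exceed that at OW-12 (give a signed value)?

Δh ≈ -1.57 m

Pressure head at OW-8: ψ = P/(ρg) = 865.1×1000 / (1000 × 9.81) = 88.19 m.
Total head at OW-8: h = z + ψ = 182.23 + 88.19 = 270.42 m.
Total head at OW-12: h = 292.42 − 20.43 = 271.99 m.
Head difference: h(OW-8) − h(OW-12) = 270.42 − 271.99 = -1.57 m.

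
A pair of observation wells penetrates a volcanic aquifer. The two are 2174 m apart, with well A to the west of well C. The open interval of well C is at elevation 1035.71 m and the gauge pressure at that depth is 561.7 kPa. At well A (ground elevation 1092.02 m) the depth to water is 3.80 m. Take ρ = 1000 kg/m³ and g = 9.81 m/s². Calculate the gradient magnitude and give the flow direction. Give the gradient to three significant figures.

i ≈ 0.00218; groundwater flows toward the west

Pressure head at well C: ψ = P/(ρg) = 561.7×1000 / (1000 × 9.81) = 57.26 m.
Total head at well C: h = z + ψ = 1035.71 + 57.26 = 1092.97 m.
Total head at well A: h = 1092.02 − 3.80 = 1088.22 m.
Head difference: h(well C) − h(well A) = 1092.97 − 1088.22 = 4.75 m.
Hydraulic gradient: i = |Δh| / L = 4.75 / 2174 = 0.00218.
Flow is from higher to lower head: from well C toward well A, i.e. toward the west.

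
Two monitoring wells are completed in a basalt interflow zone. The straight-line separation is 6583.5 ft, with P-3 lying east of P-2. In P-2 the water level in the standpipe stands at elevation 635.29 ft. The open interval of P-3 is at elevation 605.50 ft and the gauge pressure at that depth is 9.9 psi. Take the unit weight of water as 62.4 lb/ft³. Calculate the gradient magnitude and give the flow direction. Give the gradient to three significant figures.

Total head at P-2: h = 635.29 ft (water level in the piezometer is the total head).
Pressure head at P-3: ψ = 144·P/γ = 144 × 9.9 / 62.4 = 22.85 ft.
Total head at P-3: h = z + ψ = 605.50 + 22.85 = 628.35 ft.
Head difference: h(P-2) − h(P-3) = 635.29 − 628.35 = 6.94 ft.
Hydraulic gradient: i = |Δh| / L = 6.94 / 6583.5 = 0.00105.
Flow is from higher to lower head: from P-2 toward P-3, i.e. toward the east.

i ≈ 0.00105; groundwater flows toward the east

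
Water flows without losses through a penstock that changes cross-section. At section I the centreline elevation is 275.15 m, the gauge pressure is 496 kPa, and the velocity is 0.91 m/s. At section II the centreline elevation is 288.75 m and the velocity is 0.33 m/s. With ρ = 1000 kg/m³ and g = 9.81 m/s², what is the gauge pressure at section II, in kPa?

Pressure head at I: ψ₁ = P₁/(ρg) = 496×1000 / (1000 × 9.81) = 50.56 m.
Velocity heads: v₁²/2g = 0.91²/19.62 = 0.042 m; v₂²/2g = 0.33²/19.62 = 0.006 m.
Total head H = z₁ + ψ₁ + v₁²/2g = 275.15 + 50.56 + 0.042 = 325.75 m.
ψ₂ = H − z₂ − v₂²/2g = 325.75 − 288.75 − 0.006 = 36.99 m.
P₂ = ρgψ₂ = 1000 × 9.81 × 36.99 ≈ 363 kPa.

P₂ ≈ 363 kPa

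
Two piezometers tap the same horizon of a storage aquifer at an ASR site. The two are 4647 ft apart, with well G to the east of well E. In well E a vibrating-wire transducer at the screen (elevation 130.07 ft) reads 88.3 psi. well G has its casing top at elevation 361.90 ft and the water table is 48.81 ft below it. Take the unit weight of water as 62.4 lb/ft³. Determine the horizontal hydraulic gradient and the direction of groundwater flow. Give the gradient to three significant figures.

i ≈ 0.00447; groundwater flows toward the east

Pressure head at well E: ψ = 144·P/γ = 144 × 88.3 / 62.4 = 203.77 ft.
Total head at well E: h = z + ψ = 130.07 + 203.77 = 333.84 ft.
Total head at well G: h = 361.90 − 48.81 = 313.09 ft.
Head difference: h(well E) − h(well G) = 333.84 − 313.09 = 20.75 ft.
Hydraulic gradient: i = |Δh| / L = 20.75 / 4647 = 0.00447.
Flow is from higher to lower head: from well E toward well G, i.e. toward the east.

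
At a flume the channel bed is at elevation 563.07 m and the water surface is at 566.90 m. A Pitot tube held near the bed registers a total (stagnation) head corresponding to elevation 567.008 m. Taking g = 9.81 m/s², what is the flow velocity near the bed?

v ≈ 1.46 m/s

Near the bed, under hydrostatic conditions, the piezometric head (z + ψ) equals the free-surface elevation, 566.90 m.
Velocity head = total − piezometric = 567.008 − 566.90 = 0.108 m.
v = √(2g·h_v) = √(2 × 9.81 × 0.108) = 1.46 m/s.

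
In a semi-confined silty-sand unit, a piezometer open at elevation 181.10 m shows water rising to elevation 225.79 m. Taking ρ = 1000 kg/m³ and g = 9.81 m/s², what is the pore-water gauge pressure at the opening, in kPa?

Pressure head ψ = h − z = 225.79 − 181.10 = 44.69 m.
P = ρgψ = 1000 × 9.81 × 44.69 = 438409 Pa ≈ 438 kPa.

P ≈ 438 kPa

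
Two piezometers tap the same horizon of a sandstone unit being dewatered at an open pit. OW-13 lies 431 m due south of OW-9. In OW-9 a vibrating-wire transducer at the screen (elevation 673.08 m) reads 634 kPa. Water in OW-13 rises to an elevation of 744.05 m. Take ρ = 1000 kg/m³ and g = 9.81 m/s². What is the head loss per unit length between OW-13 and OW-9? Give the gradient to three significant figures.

i ≈ 0.0147 m/m

Pressure head at OW-9: ψ = P/(ρg) = 634×1000 / (1000 × 9.81) = 64.63 m.
Total head at OW-9: h = z + ψ = 673.08 + 64.63 = 737.71 m.
Total head at OW-13: h = 744.05 m (water level in the piezometer is the total head).
Head difference: h(OW-9) − h(OW-13) = 737.71 − 744.05 = -6.34 m.
Hydraulic gradient: i = |Δh| / L = 6.34 / 431 = 0.0147.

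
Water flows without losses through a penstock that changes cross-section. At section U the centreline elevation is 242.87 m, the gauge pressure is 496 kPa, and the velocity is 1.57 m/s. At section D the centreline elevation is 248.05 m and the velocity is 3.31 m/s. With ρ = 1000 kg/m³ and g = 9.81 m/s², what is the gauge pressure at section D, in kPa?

P₂ ≈ 441 kPa

Pressure head at U: ψ₁ = P₁/(ρg) = 496×1000 / (1000 × 9.81) = 50.56 m.
Velocity heads: v₁²/2g = 1.57²/19.62 = 0.126 m; v₂²/2g = 3.31²/19.62 = 0.558 m.
Total head H = z₁ + ψ₁ + v₁²/2g = 242.87 + 50.56 + 0.126 = 293.56 m.
ψ₂ = H − z₂ − v₂²/2g = 293.56 − 248.05 − 0.558 = 44.95 m.
P₂ = ρgψ₂ = 1000 × 9.81 × 44.95 ≈ 441 kPa.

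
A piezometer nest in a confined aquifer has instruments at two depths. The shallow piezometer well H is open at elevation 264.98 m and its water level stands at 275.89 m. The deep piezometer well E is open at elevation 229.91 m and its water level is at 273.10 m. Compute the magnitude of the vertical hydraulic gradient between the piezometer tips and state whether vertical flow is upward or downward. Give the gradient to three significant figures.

Total head at well H: h = 275.89 m (water level in the standpipe).
Total head at well E: h = 273.10 m.
Δh = h(well H) − h(well E) = 275.89 − 273.10 = 2.79 m.
Vertical separation Δz = 264.98 − 229.91 = 35.07 m.
|i_v| = |Δh| / Δz = 2.79 / 35.07 = 0.0796.
Head is higher in the shallow piezometer, so vertical flow is downward (recharge condition).

|i_v| ≈ 0.0796; vertical flow is downward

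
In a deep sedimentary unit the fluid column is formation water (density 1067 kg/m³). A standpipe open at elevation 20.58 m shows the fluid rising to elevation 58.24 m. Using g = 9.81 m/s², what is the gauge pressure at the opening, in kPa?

Pressure head ψ = h − z = 58.24 − 20.58 = 37.66 m.
P = ρgψ = 1067 × 9.81 × 37.66 = 394197 Pa ≈ 394 kPa.

P ≈ 394 kPa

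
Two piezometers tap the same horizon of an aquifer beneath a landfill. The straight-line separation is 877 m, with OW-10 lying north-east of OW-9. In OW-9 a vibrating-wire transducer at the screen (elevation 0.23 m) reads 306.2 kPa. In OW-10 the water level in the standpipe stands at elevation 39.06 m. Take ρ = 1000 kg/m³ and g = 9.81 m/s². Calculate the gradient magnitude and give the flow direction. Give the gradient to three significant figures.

Pressure head at OW-9: ψ = P/(ρg) = 306.2×1000 / (1000 × 9.81) = 31.21 m.
Total head at OW-9: h = z + ψ = 0.23 + 31.21 = 31.44 m.
Total head at OW-10: h = 39.06 m (water level in the piezometer is the total head).
Head difference: h(OW-9) − h(OW-10) = 31.44 − 39.06 = -7.62 m.
Hydraulic gradient: i = |Δh| / L = 7.62 / 877 = 0.00869.
Flow is from higher to lower head: from OW-10 toward OW-9, i.e. toward the south-west.

i ≈ 0.00869; groundwater flows toward the south-west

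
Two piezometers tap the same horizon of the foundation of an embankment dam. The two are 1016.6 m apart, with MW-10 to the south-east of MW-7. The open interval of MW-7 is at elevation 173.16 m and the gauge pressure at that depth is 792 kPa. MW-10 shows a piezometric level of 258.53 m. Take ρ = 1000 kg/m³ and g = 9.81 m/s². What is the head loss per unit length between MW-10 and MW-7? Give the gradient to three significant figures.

i ≈ 0.00456 m/m

Pressure head at MW-7: ψ = P/(ρg) = 792×1000 / (1000 × 9.81) = 80.73 m.
Total head at MW-7: h = z + ψ = 173.16 + 80.73 = 253.89 m.
Total head at MW-10: h = 258.53 m (water level in the piezometer is the total head).
Head difference: h(MW-7) − h(MW-10) = 253.89 − 258.53 = -4.64 m.
Hydraulic gradient: i = |Δh| / L = 4.64 / 1016.6 = 0.00456.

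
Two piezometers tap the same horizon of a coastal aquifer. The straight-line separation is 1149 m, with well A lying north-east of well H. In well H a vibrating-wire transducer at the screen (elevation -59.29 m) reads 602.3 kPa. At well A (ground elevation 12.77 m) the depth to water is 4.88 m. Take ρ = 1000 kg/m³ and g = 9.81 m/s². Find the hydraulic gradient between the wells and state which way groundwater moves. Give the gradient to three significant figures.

i ≈ 0.00503; groundwater flows toward the south-west

Pressure head at well H: ψ = P/(ρg) = 602.3×1000 / (1000 × 9.81) = 61.40 m.
Total head at well H: h = z + ψ = -59.29 + 61.40 = 2.11 m.
Total head at well A: h = 12.77 − 4.88 = 7.89 m.
Head difference: h(well H) − h(well A) = 2.11 − 7.89 = -5.78 m.
Hydraulic gradient: i = |Δh| / L = 5.78 / 1149 = 0.00503.
Flow is from higher to lower head: from well A toward well H, i.e. toward the south-west.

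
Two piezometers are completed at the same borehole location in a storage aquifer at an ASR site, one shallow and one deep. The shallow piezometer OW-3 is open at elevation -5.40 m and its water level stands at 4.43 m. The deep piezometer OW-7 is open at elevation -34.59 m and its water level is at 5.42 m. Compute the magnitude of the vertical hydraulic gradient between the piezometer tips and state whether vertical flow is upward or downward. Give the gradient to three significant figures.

Total head at OW-3: h = 4.43 m (water level in the standpipe).
Total head at OW-7: h = 5.42 m.
Δh = h(OW-3) − h(OW-7) = 4.43 − 5.42 = -0.99 m.
Vertical separation Δz = -5.40 − (-34.59) = 29.19 m.
|i_v| = |Δh| / Δz = 0.99 / 29.19 = 0.0339.
Head is higher in the deep piezometer, so vertical flow is upward (discharge condition).

|i_v| ≈ 0.0339; vertical flow is upward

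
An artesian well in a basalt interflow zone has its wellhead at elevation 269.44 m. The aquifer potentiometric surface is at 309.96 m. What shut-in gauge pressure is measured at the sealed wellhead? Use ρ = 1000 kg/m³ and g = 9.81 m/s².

P ≈ 398 kPa

Head above the cap: Δh = 309.96 − 269.44 = 40.52 m.
P = ρgΔh = 1000 × 9.81 × 40.52 = 397501 Pa ≈ 398 kPa.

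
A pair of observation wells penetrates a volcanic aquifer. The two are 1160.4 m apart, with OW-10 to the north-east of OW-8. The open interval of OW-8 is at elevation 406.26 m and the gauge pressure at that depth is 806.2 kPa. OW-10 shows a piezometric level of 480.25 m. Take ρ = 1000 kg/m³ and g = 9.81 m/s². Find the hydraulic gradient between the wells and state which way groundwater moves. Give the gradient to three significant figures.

i ≈ 0.00706; groundwater flows toward the north-east

Pressure head at OW-8: ψ = P/(ρg) = 806.2×1000 / (1000 × 9.81) = 82.18 m.
Total head at OW-8: h = z + ψ = 406.26 + 82.18 = 488.44 m.
Total head at OW-10: h = 480.25 m (water level in the piezometer is the total head).
Head difference: h(OW-8) − h(OW-10) = 488.44 − 480.25 = 8.19 m.
Hydraulic gradient: i = |Δh| / L = 8.19 / 1160.4 = 0.00706.
Flow is from higher to lower head: from OW-8 toward OW-10, i.e. toward the north-east.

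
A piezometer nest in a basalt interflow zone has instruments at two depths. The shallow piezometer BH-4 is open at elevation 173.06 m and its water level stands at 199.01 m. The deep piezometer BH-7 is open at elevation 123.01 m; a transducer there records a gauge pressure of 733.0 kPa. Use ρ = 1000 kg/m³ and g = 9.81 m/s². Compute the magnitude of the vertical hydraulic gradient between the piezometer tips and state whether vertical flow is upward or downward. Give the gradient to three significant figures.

Total head at BH-4: h = 199.01 m (water level in the standpipe).
Pressure head at BH-7: ψ = P/(ρg) = 733.0×1000 / (1000 × 9.81) = 74.72 m.
Total head at BH-7: h = z + ψ = 123.01 + 74.72 = 197.73 m.
Δh = h(BH-4) − h(BH-7) = 199.01 − 197.73 = 1.28 m.
Vertical separation Δz = 173.06 − 123.01 = 50.05 m.
|i_v| = |Δh| / Δz = 1.28 / 50.05 = 0.0256.
Head is higher in the shallow piezometer, so vertical flow is downward (recharge condition).

|i_v| ≈ 0.0256; vertical flow is downward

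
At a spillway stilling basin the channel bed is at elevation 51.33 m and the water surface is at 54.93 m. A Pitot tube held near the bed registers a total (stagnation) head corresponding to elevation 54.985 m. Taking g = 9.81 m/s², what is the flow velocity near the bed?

v ≈ 1.04 m/s

Near the bed, under hydrostatic conditions, the piezometric head (z + ψ) equals the free-surface elevation, 54.93 m.
Velocity head = total − piezometric = 54.985 − 54.93 = 0.055 m.
v = √(2g·h_v) = √(2 × 9.81 × 0.055) = 1.04 m/s.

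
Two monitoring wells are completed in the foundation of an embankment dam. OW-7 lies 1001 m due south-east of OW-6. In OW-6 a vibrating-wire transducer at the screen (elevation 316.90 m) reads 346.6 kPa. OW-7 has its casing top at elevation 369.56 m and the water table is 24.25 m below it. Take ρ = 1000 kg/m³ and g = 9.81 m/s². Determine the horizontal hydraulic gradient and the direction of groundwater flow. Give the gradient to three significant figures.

i ≈ 0.00691; groundwater flows toward the south-east

Pressure head at OW-6: ψ = P/(ρg) = 346.6×1000 / (1000 × 9.81) = 35.33 m.
Total head at OW-6: h = z + ψ = 316.90 + 35.33 = 352.23 m.
Total head at OW-7: h = 369.56 − 24.25 = 345.31 m.
Head difference: h(OW-6) − h(OW-7) = 352.23 − 345.31 = 6.92 m.
Hydraulic gradient: i = |Δh| / L = 6.92 / 1001 = 0.00691.
Flow is from higher to lower head: from OW-6 toward OW-7, i.e. toward the south-east.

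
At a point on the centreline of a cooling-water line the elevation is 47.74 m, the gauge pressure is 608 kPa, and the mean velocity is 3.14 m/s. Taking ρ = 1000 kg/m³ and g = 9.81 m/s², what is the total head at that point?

Pressure head ψ = P/(ρg) = 608×1000 / (1000 × 9.81) = 61.98 m.
Velocity head = v²/(2g) = 3.14² / (2 × 9.81) = 0.503 m.
h = z + ψ + v²/(2g) = 47.74 + 61.98 + 0.503 = 110.22 m.

h ≈ 110.22 m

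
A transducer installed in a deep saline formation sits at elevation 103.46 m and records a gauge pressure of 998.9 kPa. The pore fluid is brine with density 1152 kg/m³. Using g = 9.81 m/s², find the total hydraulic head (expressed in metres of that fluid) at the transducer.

ψ = P/(ρg) = 998.9×1000 / (1152 × 9.81) = 88.39 m.
h = z + ψ = 103.46 + 88.39 = 191.85 m.

h ≈ 191.85 m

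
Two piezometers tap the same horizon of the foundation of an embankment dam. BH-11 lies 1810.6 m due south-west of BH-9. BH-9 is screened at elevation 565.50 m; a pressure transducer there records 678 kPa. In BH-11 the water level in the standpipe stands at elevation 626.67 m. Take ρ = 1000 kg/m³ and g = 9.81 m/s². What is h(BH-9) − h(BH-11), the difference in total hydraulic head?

Δh ≈ 7.94 m

Pressure head at BH-9: ψ = P/(ρg) = 678×1000 / (1000 × 9.81) = 69.11 m.
Total head at BH-9: h = z + ψ = 565.50 + 69.11 = 634.61 m.
Total head at BH-11: h = 626.67 m (water level in the piezometer is the total head).
Head difference: h(BH-9) − h(BH-11) = 634.61 − 626.67 = 7.94 m.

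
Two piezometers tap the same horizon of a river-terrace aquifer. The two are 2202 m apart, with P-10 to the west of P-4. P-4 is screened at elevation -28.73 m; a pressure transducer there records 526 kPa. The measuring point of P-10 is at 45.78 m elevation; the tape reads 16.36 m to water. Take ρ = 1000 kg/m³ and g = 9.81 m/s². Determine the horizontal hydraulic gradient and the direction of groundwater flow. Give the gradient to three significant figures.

i ≈ 0.00206; groundwater flows toward the east

Pressure head at P-4: ψ = P/(ρg) = 526×1000 / (1000 × 9.81) = 53.62 m.
Total head at P-4: h = z + ψ = -28.73 + 53.62 = 24.89 m.
Total head at P-10: h = 45.78 − 16.36 = 29.42 m.
Head difference: h(P-4) − h(P-10) = 24.89 − 29.42 = -4.53 m.
Hydraulic gradient: i = |Δh| / L = 4.53 / 2202 = 0.00206.
Flow is from higher to lower head: from P-10 toward P-4, i.e. toward the east.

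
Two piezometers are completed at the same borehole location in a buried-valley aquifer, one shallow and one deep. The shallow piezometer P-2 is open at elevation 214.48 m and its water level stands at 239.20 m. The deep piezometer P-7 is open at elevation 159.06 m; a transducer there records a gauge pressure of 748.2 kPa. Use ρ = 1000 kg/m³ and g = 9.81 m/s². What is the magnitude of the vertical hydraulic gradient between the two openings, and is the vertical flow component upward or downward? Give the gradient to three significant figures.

|i_v| ≈ 0.0698; vertical flow is downward

Total head at P-2: h = 239.20 m (water level in the standpipe).
Pressure head at P-7: ψ = P/(ρg) = 748.2×1000 / (1000 × 9.81) = 76.27 m.
Total head at P-7: h = z + ψ = 159.06 + 76.27 = 235.33 m.
Δh = h(P-2) − h(P-7) = 239.20 − 235.33 = 3.87 m.
Vertical separation Δz = 214.48 − 159.06 = 55.42 m.
|i_v| = |Δh| / Δz = 3.87 / 55.42 = 0.0698.
Head is higher in the shallow piezometer, so vertical flow is downward (recharge condition).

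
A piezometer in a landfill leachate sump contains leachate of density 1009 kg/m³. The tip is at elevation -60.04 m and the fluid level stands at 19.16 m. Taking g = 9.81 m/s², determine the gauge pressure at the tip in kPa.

P ≈ 784 kPa

Pressure head ψ = h − z = 19.16 − (-60.04) = 79.20 m.
P = ρgψ = 1009 × 9.81 × 79.20 = 783945 Pa ≈ 784 kPa.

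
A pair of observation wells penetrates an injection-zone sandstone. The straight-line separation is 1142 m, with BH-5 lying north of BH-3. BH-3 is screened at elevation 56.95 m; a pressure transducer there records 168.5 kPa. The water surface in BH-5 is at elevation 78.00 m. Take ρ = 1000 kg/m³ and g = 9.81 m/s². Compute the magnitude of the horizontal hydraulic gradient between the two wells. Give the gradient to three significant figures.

i ≈ 0.00339

Pressure head at BH-3: ψ = P/(ρg) = 168.5×1000 / (1000 × 9.81) = 17.18 m.
Total head at BH-3: h = z + ψ = 56.95 + 17.18 = 74.13 m.
Total head at BH-5: h = 78.00 m (water level in the piezometer is the total head).
Head difference: h(BH-3) − h(BH-5) = 74.13 − 78.00 = -3.87 m.
Hydraulic gradient: i = |Δh| / L = 3.87 / 1142 = 0.00339.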